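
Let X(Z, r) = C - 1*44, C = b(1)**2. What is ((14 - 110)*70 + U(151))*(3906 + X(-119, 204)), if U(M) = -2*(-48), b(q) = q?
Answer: -25588512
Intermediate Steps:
C = 1 (C = 1**2 = 1)
U(M) = 96
X(Z, r) = -43 (X(Z, r) = 1 - 1*44 = 1 - 44 = -43)
((14 - 110)*70 + U(151))*(3906 + X(-119, 204)) = ((14 - 110)*70 + 96)*(3906 - 43) = (-96*70 + 96)*3863 = (-6720 + 96)*3863 = -6624*3863 = -25588512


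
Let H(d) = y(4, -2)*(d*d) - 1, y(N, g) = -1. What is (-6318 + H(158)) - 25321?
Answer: -56604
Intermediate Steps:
H(d) = -1 - d² (H(d) = -d*d - 1 = -d² - 1 = -1 - d²)
(-6318 + H(158)) - 25321 = (-6318 + (-1 - 1*158²)) - 25321 = (-6318 + (-1 - 1*24964)) - 25321 = (-6318 + (-1 - 24964)) - 25321 = (-6318 - 24965) - 25321 = -31283 - 25321 = -56604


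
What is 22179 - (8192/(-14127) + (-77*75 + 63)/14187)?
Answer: 1481768842133/66806583 ≈ 22180.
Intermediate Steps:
22179 - (8192/(-14127) + (-77*75 + 63)/14187) = 22179 - (8192*(-1/14127) + (-5775 + 63)*(1/14187)) = 22179 - (-8192/14127 - 5712*1/14187) = 22179 - (-8192/14127 - 1904/4729) = 22179 - 1*(-65637776/66806583) = 22179 + 65637776/66806583 = 1481768842133/66806583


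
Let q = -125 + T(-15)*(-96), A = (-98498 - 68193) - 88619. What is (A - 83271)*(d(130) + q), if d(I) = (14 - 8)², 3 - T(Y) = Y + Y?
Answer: 1102758317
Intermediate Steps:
T(Y) = 3 - 2*Y (T(Y) = 3 - (Y + Y) = 3 - 2*Y)
d(I) = 36 (d(I) = 6² = 36)
A = -255310 (A = -166691 - 88619 = -255310)
q = -3293 (q = -125 + (3 - 2*(-15))*(-96) = -125 + (3 + 30)*(-96) = -125 + 33*(-96) = -125 - 3168 = -3293)
(A - 83271)*(d(130) + q) = (-255310 - 83271)*(36 - 3293) = -338581*(-3257) = 1102758317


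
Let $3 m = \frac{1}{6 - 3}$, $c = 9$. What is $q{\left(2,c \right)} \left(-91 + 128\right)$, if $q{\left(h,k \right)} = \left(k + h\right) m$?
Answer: $\frac{407}{9} \approx 45.222$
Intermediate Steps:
$m = \frac{1}{9}$ ($m = \frac{1}{3 \left(6 - 3\right)} = \frac{1}{3 \cdot 3} = \frac{1}{3} \cdot \frac{1}{3} = \frac{1}{9} \approx 0.11111$)
$q{\left(h,k \right)} = \frac{h}{9} + \frac{k}{9}$ ($q{\left(h,k \right)} = \left(k + h\right) \frac{1}{9} = \left(h + k\right) \frac{1}{9} = \frac{h}{9} + \frac{k}{9}$)
$q{\left(2,c \right)} \left(-91 + 128\right) = \left(\frac{1}{9} \cdot 2 + \frac{1}{9} \cdot 9\right) \left(-91 + 128\right) = \left(\frac{2}{9} + 1\right) 37 = \frac{11}{9} \cdot 37 = \frac{407}{9}$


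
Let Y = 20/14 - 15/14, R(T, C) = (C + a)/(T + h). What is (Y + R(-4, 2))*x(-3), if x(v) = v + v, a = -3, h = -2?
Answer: -22/7 ≈ -3.1429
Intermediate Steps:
x(v) = 2*v
R(T, C) = (-3 + C)/(-2 + T) (R(T, C) = (C - 3)/(T - 2) = (-3 + C)/(-2 + T))
Y = 5/14 (Y = 20*(1/14) - 15*1/14 = 10/7 - 15/14 = 5/14 ≈ 0.35714)
(Y + R(-4, 2))*x(-3) = (5/14 + (-3 + 2)/(-2 - 4))*(2*(-3)) = (5/14 - 1/(-6))*(-6) = (5/14 - 1/6*(-1))*(-6) = (5/14 + 1/6)*(-6) = (11/21)*(-6) = -22/7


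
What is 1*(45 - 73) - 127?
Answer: -155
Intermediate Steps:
1*(45 - 73) - 127 = 1*(-28) - 127 = -28 - 127 = -155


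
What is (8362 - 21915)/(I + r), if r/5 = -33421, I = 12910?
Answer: 13553/154195 ≈ 0.087895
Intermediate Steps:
r = -167105 (r = 5*(-33421) = -167105)
(8362 - 21915)/(I + r) = (8362 - 21915)/(12910 - 167105) = -13553/(-154195) = -13553*(-1/154195) = 13553/154195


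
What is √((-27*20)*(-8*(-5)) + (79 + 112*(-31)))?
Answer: 3*I*√2777 ≈ 158.09*I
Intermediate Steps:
√((-27*20)*(-8*(-5)) + (79 + 112*(-31))) = √(-540*40 + (79 - 3472)) = √(-21600 - 3393) = √(-24993) = 3*I*√2777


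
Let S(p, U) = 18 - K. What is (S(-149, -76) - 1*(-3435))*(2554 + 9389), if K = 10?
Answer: 41119749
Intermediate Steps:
S(p, U) = 8 (S(p, U) = 18 - 1*10 = 18 - 10 = 8)
(S(-149, -76) - 1*(-3435))*(2554 + 9389) = (8 - 1*(-3435))*(2554 + 9389) = (8 + 3435)*11943 = 3443*11943 = 41119749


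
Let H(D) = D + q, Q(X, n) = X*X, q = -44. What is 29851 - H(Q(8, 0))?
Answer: 29831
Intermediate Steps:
Q(X, n) = X²
H(D) = -44 + D (H(D) = D - 44 = -44 + D)
29851 - H(Q(8, 0)) = 29851 - (-44 + 8²) = 29851 - (-44 + 64) = 29851 - 1*20 = 29851 - 20 = 29831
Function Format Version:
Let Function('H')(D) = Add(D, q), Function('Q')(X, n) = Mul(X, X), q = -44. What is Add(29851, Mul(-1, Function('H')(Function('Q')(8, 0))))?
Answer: 29831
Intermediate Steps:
Function('Q')(X, n) = Pow(X, 2)
Function('H')(D) = Add(-44, D) (Function('H')(D) = Add(D, -44) = Add(-44, D))
Add(29851, Mul(-1, Function('H')(Function('Q')(8, 0)))) = Add(29851, Mul(-1, Add(-44, Pow(8, 2)))) = Add(29851, Mul(-1, Add(-44, 64))) = Add(29851, Mul(-1, 20)) = Add(29851, -20) = 29831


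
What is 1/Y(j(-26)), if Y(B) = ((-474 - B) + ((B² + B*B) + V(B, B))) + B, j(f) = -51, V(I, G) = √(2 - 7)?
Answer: 4728/22353989 - I*√5/22353989 ≈ 0.00021151 - 1.0003e-7*I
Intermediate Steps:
V(I, G) = I*√5 (V(I, G) = √(-5) = I*√5)
Y(B) = -474 + 2*B² + I*√5 (Y(B) = ((-474 - B) + ((B² + B*B) + I*√5)) + B = ((-474 - B) + ((B² + B²) + I*√5)) + B = ((-474 - B) + (2*B² + I*√5)) + B = (-474 - B + 2*B² + I*√5) + B = -474 + 2*B² + I*√5)
1/Y(j(-26)) = 1/(-474 + 2*(-51)² + I*√5) = 1/(-474 + 2*2601 + I*√5) = 1/(-474 + 5202 + I*√5) = 1/(4728 + I*√5)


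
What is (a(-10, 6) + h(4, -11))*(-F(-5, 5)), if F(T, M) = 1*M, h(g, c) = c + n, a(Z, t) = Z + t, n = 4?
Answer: 55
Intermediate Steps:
h(g, c) = 4 + c (h(g, c) = c + 4 = 4 + c)
F(T, M) = M
(a(-10, 6) + h(4, -11))*(-F(-5, 5)) = ((-10 + 6) + (4 - 11))*(-1*5) = (-4 - 7)*(-5) = -11*(-5) = 55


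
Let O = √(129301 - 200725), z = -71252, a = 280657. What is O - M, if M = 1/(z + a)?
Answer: -1/209405 + 48*I*√31 ≈ -4.7754e-6 + 267.25*I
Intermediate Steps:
M = 1/209405 (M = 1/(-71252 + 280657) = 1/209405 ≈ 4.7754e-6)
O = 48*I*√31 (O = √(-71424) = 48*I*√31 ≈ 267.25*I)
O - M = 48*I*√31 - 1*1/209405 = 48*I*√31 - 1/209405 = -1/209405 + 48*I*√31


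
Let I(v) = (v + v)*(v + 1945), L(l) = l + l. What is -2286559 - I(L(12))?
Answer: -2381071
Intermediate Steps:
L(l) = 2*l
I(v) = 2*v*(1945 + v) (I(v) = (2*v)*(1945 + v) = 2*v*(1945 + v))
-2286559 - I(L(12)) = -2286559 - 2*2*12*(1945 + 2*12) = -2286559 - 2*24*(1945 + 24) = -2286559 - 2*24*1969 = -2286559 - 1*94512 = -2286559 - 94512 = -2381071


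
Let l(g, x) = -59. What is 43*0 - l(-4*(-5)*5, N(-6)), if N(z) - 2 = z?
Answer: 59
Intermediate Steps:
N(z) = 2 + z
43*0 - l(-4*(-5)*5, N(-6)) = 43*0 - 1*(-59) = 0 + 59 = 59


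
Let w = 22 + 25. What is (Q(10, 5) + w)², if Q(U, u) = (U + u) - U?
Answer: 2704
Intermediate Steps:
Q(U, u) = u
w = 47
(Q(10, 5) + w)² = (5 + 47)² = 52² = 2704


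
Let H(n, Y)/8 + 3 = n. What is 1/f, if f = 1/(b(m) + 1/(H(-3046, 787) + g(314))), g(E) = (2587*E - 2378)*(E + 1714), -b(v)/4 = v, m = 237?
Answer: -1557122163743/1642533928 ≈ -948.00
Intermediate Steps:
H(n, Y) = -24 + 8*n
b(v) = -4*v
g(E) = (-2378 + 2587*E)*(1714 + E)
f = -1642533928/1557122163743 (f = 1/(-4*237 + 1/((-24 + 8*(-3046)) + (-4075892 + 2587*314**2 + 4431740*314))) = 1/(-948 + 1/((-24 - 24368) + (-4075892 + 2587*98596 + 1391566360))) = 1/(-948 + 1/(-24392 + (-4075892 + 255067852 + 1391566360))) = 1/(-948 + 1/(-24392 + 1642558320)) = 1/(-948 + 1/1642533928) = 1/(-1557122163743/1642533928) = -1642533928/1557122163743 ≈ -0.0010549)
1/f = 1/(-1642533928/1557122163743) = -1557122163743/1642533928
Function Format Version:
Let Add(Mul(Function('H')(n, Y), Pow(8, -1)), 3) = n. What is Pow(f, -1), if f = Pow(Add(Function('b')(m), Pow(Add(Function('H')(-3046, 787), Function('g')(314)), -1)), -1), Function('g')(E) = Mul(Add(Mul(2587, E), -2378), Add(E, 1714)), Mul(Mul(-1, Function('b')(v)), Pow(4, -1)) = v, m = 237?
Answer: Rational(-1557122163743, 1642533928) ≈ -948.00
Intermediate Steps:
Function('H')(n, Y) = Add(-24, Mul(8, n))
Function('b')(v) = Mul(-4, v)
Function('g')(E) = Mul(Add(-2378, Mul(2587, E)), Add(1714, E))
f = Rational(-1642533928, 1557122163743) (f = Pow(Add(Mul(-4, 237), Pow(Add(Add(-24, Mul(8, -3046)), Add(-4075892, Mul(2587, Pow(314, 2)), Mul(4431740, 314))), -1)), -1) = Pow(Add(-948, Pow(Add(Add(-24, -24368), Add(-4075892, Mul(2587, 98596), 1391566360)), -1)), -1) = Pow(Add(-948, Pow(Add(-24392, Add(-4075892, 255067852, 1391566360)), -1)), -1) = Pow(Add(-948, Pow(Add(-24392, 1642558320), -1)), -1) = Pow(Add(-948, Pow(1642533928, -1)), -1) = Pow(Add(-948, Rational(1, 1642533928)), -1) = Pow(Rational(-1557122163743, 1642533928), -1) = Rational(-1642533928, 1557122163743) ≈ -0.0010549)
Pow(f, -1) = Pow(Rational(-1642533928, 1557122163743), -1) = Rational(-1557122163743, 1642533928)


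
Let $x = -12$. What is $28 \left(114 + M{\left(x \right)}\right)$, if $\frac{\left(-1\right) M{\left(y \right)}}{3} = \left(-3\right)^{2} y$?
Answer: $12264$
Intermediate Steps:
$M{\left(y \right)} = - 27 y$ ($M{\left(y \right)} = - 3 \left(-3\right)^{2} y = - 3 \cdot 9 y = - 27 y$)
$28 \left(114 + M{\left(x \right)}\right) = 28 \left(114 - -324\right) = 28 \left(114 + 324\right) = 28 \cdot 438 = 12264$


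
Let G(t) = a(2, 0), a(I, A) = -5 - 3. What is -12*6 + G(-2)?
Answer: -80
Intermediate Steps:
a(I, A) = -8
G(t) = -8
-12*6 + G(-2) = -12*6 - 8 = -72 - 8 = -80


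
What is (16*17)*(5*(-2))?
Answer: -2720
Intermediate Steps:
(16*17)*(5*(-2)) = 272*(-10) = -2720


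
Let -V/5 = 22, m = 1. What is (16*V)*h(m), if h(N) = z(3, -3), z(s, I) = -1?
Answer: 1760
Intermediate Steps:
V = -110 (V = -5*22 = -110)
h(N) = -1
(16*V)*h(m) = (16*(-110))*(-1) = -1760*(-1) = 1760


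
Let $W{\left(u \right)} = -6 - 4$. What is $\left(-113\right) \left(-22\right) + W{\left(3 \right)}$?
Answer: $2476$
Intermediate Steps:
$W{\left(u \right)} = -10$
$\left(-113\right) \left(-22\right) + W{\left(3 \right)} = \left(-113\right) \left(-22\right) - 10 = 2486 - 10 = 2476$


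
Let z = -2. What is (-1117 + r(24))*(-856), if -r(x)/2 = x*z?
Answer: 873976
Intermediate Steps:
r(x) = 4*x (r(x) = -2*x*(-2) = -(-4)*x = 4*x)
(-1117 + r(24))*(-856) = (-1117 + 4*24)*(-856) = (-1117 + 96)*(-856) = -1021*(-856) = 873976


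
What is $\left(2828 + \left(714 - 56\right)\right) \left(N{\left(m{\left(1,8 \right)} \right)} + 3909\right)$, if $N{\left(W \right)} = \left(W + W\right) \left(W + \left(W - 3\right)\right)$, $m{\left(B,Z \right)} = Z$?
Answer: $14351862$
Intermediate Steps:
$N{\left(W \right)} = 2 W \left(-3 + 2 W\right)$ ($N{\left(W \right)} = 2 W \left(W + \left(-3 + W\right)\right) = 2 W \left(-3 + 2 W\right)$)
$\left(2828 + \left(714 - 56\right)\right) \left(N{\left(m{\left(1,8 \right)} \right)} + 3909\right) = \left(2828 + \left(714 - 56\right)\right) \left(2 \cdot 8 \left(-3 + 2 \cdot 8\right) + 3909\right) = \left(2828 + 658\right) \left(2 \cdot 8 \left(-3 + 16\right) + 3909\right) = 3486 \left(2 \cdot 8 \cdot 13 + 3909\right) = 3486 \left(208 + 3909\right) = 3486 \cdot 4117 = 14351862$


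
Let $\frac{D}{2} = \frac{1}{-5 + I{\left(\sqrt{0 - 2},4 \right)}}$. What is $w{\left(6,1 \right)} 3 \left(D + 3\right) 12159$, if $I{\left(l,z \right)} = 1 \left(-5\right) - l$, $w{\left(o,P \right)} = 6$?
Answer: $\frac{10432422}{17} + \frac{72954 i \sqrt{2}}{17} \approx 6.1367 \cdot 10^{5} + 6069.0 i$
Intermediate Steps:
$I{\left(l,z \right)} = -5 - l$
$D = \frac{2}{-10 - i \sqrt{2}}$ ($D = \frac{2}{-5 - \left(5 + \sqrt{0 - 2}\right)} = \frac{2}{-5 - \left(5 + \sqrt{-2}\right)} = \frac{2}{-5 - \left(5 + i \sqrt{2}\right)} = \frac{2}{-10 - i \sqrt{2}} \approx -0.19608 + 0.02773 i$)
$w{\left(6,1 \right)} 3 \left(D + 3\right) 12159 = 6 \cdot 3 \left(\left(- \frac{10}{51} + \frac{i \sqrt{2}}{51}\right) + 3\right) 12159 = 18 \left(\frac{143}{51} + \frac{i \sqrt{2}}{51}\right) 12159 = \left(\frac{858}{17} + \frac{6 i \sqrt{2}}{17}\right) 12159 = \frac{10432422}{17} + \frac{72954 i \sqrt{2}}{17}$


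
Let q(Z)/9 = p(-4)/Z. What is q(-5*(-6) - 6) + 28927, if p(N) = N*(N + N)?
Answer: 28939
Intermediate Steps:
p(N) = 2*N² (p(N) = N*(2*N) = 2*N²)
q(Z) = 288/Z (q(Z) = 9*((2*(-4)²)/Z) = 9*((2*16)/Z) = 9*(32/Z) = 288/Z)
q(-5*(-6) - 6) + 28927 = 288/(-5*(-6) - 6) + 28927 = 288/(30 - 6) + 28927 = 288/24 + 28927 = 288*(1/24) + 28927 = 12 + 28927 = 28939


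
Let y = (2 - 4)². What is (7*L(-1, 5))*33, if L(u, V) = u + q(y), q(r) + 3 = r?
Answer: 0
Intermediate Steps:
y = 4 (y = (-2)² = 4)
q(r) = -3 + r
L(u, V) = 1 + u (L(u, V) = u + (-3 + 4) = u + 1 = 1 + u)
(7*L(-1, 5))*33 = (7*(1 - 1))*33 = (7*0)*33 = 0*33 = 0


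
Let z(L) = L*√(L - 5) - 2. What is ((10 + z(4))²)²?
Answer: -1792 + 6144*I ≈ -1792.0 + 6144.0*I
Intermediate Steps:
z(L) = -2 + L*√(-5 + L) (z(L) = L*√(-5 + L) - 2 = -2 + L*√(-5 + L))
((10 + z(4))²)² = ((10 + (-2 + 4*√(-5 + 4)))²)² = ((10 + (-2 + 4*√(-1)))²)² = ((10 + (-2 + 4*I))²)² = ((8 + 4*I)²)² = (8 + 4*I)⁴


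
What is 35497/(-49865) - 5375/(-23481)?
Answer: -565480682/1170880065 ≈ -0.48295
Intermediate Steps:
35497/(-49865) - 5375/(-23481) = 35497*(-1/49865) - 5375*(-1/23481) = -35497/49865 + 5375/23481 = -565480682/1170880065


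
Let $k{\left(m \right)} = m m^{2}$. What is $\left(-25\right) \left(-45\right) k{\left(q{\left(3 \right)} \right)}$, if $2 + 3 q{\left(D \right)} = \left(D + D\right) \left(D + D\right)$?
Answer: $\frac{4913000}{3} \approx 1.6377 \cdot 10^{6}$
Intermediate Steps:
$q{\left(D \right)} = - \frac{2}{3} + \frac{4 D^{2}}{3}$ ($q{\left(D \right)} = - \frac{2}{3} + \frac{\left(D + D\right) \left(D + D\right)}{3} = - \frac{2}{3} + \frac{2 D 2 D}{3} = - \frac{2}{3} + \frac{4 D^{2}}{3}$)
$k{\left(m \right)} = m^{3}$
$\left(-25\right) \left(-45\right) k{\left(q{\left(3 \right)} \right)} = \left(-25\right) \left(-45\right) \left(- \frac{2}{3} + \frac{4 \cdot 3^{2}}{3}\right)^{3} = 1125 \left(- \frac{2}{3} + \frac{4}{3} \cdot 9\right)^{3} = 1125 \left(- \frac{2}{3} + 12\right)^{3} = 1125 \left(\frac{34}{3}\right)^{3} = 1125 \cdot \frac{39304}{27} = \frac{4913000}{3}$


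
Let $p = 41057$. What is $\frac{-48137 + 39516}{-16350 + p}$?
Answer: $- \frac{8621}{24707} \approx -0.34893$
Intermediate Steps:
$\frac{-48137 + 39516}{-16350 + p} = \frac{-48137 + 39516}{-16350 + 41057} = - \frac{8621}{24707}$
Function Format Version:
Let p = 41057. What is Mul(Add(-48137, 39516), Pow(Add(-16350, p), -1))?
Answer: Rational(-8621, 24707) ≈ -0.34893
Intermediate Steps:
Mul(Add(-48137, 39516), Pow(Add(-16350, p), -1)) = Mul(Add(-48137, 39516), Pow(Add(-16350, 41057), -1)) = Mul(-8621, Pow(24707, -1)) = Mul(-8621, Rational(1, 24707)) = Rational(-8621, 24707)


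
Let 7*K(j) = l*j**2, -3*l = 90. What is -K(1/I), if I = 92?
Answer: 15/29624 ≈ 0.00050635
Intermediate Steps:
l = -30 (l = -1/3*90 = -30)
K(j) = -30*j**2/7 (K(j) = (-30*j**2)/7 = -30*j**2/7)
-K(1/I) = -(-30)*(1/92)**2/7 = -(-30)/(7*8464) = -1*(-15/29624) = 15/29624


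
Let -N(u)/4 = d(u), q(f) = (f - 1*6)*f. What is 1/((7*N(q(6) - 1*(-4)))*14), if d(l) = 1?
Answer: -1/392 ≈ -0.0025510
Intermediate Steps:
q(f) = f*(-6 + f) (q(f) = (f - 6)*f = (-6 + f)*f = f*(-6 + f))
N(u) = -4 (N(u) = -4*1 = -4)
1/((7*N(q(6) - 1*(-4)))*14) = 1/((7*(-4))*14) = 1/(-28*14) = 1/(-392) = -1/392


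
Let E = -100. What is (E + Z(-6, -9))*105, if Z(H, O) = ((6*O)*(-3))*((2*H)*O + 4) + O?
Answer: 1893675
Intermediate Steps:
Z(H, O) = O - 18*O*(4 + 2*H*O) (Z(H, O) = (-18*O)*(2*H*O + 4) + O = (-18*O)*(4 + 2*H*O) + O = -18*O*(4 + 2*H*O) + O = O - 18*O*(4 + 2*H*O))
(E + Z(-6, -9))*105 = (-100 - 1*(-9)*(71 + 36*(-6)*(-9)))*105 = (-100 - 1*(-9)*(71 + 1944))*105 = (-100 - 1*(-9)*2015)*105 = (-100 + 18135)*105 = 18035*105 = 1893675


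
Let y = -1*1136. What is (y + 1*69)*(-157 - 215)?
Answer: 396924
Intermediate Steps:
y = -1136
(y + 1*69)*(-157 - 215) = (-1136 + 1*69)*(-157 - 215) = (-1136 + 69)*(-372) = -1067*(-372) = 396924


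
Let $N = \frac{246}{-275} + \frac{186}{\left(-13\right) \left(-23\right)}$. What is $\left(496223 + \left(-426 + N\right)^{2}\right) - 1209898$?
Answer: $- \frac{3596601131832359}{6760950625} \approx -5.3197 \cdot 10^{5}$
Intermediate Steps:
$N = - \frac{22404}{82225}$ ($N = 246 \left(- \frac{1}{275}\right) + \frac{186}{299} = - \frac{246}{275} + 186 \cdot \frac{1}{299} = - \frac{246}{275} + \frac{186}{299} = - \frac{22404}{82225} \approx -0.27247$)
$\left(496223 + \left(-426 + N\right)^{2}\right) - 1209898 = \left(496223 + \left(-426 - \frac{22404}{82225}\right)^{2}\right) - 1209898 = \left(496223 + \left(- \frac{35050254}{82225}\right)^{2}\right) - 1209898 = \left(496223 + \frac{1228520305464516}{6760950625}\right) - 1209898 = \frac{4583459507453891}{6760950625} - 1209898 = - \frac{3596601131832359}{6760950625}$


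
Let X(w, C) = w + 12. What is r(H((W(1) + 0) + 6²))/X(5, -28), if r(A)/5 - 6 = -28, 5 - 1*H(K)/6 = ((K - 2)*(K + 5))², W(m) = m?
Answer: -110/17 ≈ -6.4706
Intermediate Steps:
H(K) = 30 - 6*(-2 + K)²*(5 + K)² (H(K) = 30 - 6*(K - 2)²*(K + 5)² = 30 - 6*(-2 + K)²*(5 + K)²)
X(w, C) = 12 + w
r(A) = -110 (r(A) = 30 + 5*(-28) = 30 - 140 = -110)
r(H((W(1) + 0) + 6²))/X(5, -28) = -110/(12 + 5) = -110/17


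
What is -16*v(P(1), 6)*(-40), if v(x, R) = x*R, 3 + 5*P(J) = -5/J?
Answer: -6144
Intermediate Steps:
P(J) = -⅗ - 1/J (P(J) = -⅗ + (-5/J)/5 = -⅗ - 1/J)
v(x, R) = R*x
-16*v(P(1), 6)*(-40) = -96*(-⅗ - 1/1)*(-40) = -96*(-⅗ - 1*1)*(-40) = -96*(-⅗ - 1)*(-40) = -96*(-8)/5*(-40) = -16*(-48/5)*(-40) = (768/5)*(-40) = -6144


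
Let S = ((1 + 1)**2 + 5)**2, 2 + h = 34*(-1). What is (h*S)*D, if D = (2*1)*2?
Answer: -11664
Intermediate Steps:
h = -36 (h = -2 + 34*(-1) = -2 - 34 = -36)
D = 4 (D = 2*2 = 4)
S = 81 (S = (2**2 + 5)**2 = (4 + 5)**2 = 9**2 = 81)
(h*S)*D = -36*81*4 = -2916*4 = -11664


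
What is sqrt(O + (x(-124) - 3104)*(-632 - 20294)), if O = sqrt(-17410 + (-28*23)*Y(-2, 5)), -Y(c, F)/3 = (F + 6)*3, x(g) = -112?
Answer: sqrt(67298016 + sqrt(46346)) ≈ 8203.5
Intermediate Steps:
Y(c, F) = -54 - 9*F (Y(c, F) = -3*(F + 6)*3 = -3*(6 + F)*3 = -3*(18 + 3*F) = -54 - 9*F)
O = sqrt(46346) (O = sqrt(-17410 + (-28*23)*(-54 - 9*5)) = sqrt(-17410 - 644*(-54 - 45)) = sqrt(-17410 - 644*(-99)) = sqrt(-17410 + 63756) = sqrt(46346) ≈ 215.28)
sqrt(O + (x(-124) - 3104)*(-632 - 20294)) = sqrt(sqrt(46346) + (-112 - 3104)*(-632 - 20294)) = sqrt(sqrt(46346) - 3216*(-20926)) = sqrt(sqrt(46346) + 67298016) = sqrt(67298016 + sqrt(46346))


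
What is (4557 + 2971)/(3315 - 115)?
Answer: 941/400 ≈ 2.3525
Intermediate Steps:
(4557 + 2971)/(3315 - 115) = 7528/3200 = 7528*(1/3200) = 941/400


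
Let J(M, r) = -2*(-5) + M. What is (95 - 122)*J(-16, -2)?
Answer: 162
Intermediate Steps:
J(M, r) = 10 + M
(95 - 122)*J(-16, -2) = (95 - 122)*(10 - 16) = -27*(-6) = 162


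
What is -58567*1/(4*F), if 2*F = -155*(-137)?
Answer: -58567/42470 ≈ -1.3790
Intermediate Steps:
F = 21235/2 (F = (-155*(-137))/2 = (1/2)*21235 = 21235/2 ≈ 10618.)
-58567*1/(4*F) = -58567/((21235/2)*4) = -58567/42470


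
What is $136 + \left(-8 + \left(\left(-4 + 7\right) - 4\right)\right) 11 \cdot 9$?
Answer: $-755$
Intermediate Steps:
$136 + \left(-8 + \left(\left(-4 + 7\right) - 4\right)\right) 11 \cdot 9 = 136 + \left(-8 + \left(3 - 4\right)\right) 99 = 136 + \left(-8 - 1\right) 99 = 136 - 891 = -755$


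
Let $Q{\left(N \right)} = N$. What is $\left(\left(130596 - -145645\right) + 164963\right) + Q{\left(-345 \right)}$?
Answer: $440859$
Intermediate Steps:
$\left(\left(130596 - -145645\right) + 164963\right) + Q{\left(-345 \right)} = \left(\left(130596 - -145645\right) + 164963\right) - 345 = \left(\left(130596 + 145645\right) + 164963\right) - 345 = \left(276241 + 164963\right) - 345 = 441204 - 345 = 440859$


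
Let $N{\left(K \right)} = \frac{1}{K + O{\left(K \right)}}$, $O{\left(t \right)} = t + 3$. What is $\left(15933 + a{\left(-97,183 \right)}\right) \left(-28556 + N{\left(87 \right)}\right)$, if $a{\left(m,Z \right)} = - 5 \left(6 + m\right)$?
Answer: $- \frac{82831687468}{177} \approx -4.6798 \cdot 10^{8}$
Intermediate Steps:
$O{\left(t \right)} = 3 + t$
$a{\left(m,Z \right)} = -30 - 5 m$
$N{\left(K \right)} = \frac{1}{3 + 2 K}$ ($N{\left(K \right)} = \frac{1}{K + \left(3 + K\right)} = \frac{1}{3 + 2 K}$)
$\left(15933 + a{\left(-97,183 \right)}\right) \left(-28556 + N{\left(87 \right)}\right) = \left(15933 - -455\right) \left(-28556 + \frac{1}{3 + 2 \cdot 87}\right) = \left(15933 + \left(-30 + 485\right)\right) \left(-28556 + \frac{1}{3 + 174}\right) = \left(15933 + 455\right) \left(-28556 + \frac{1}{177}\right) = 16388 \left(-28556 + \frac{1}{177}\right) = 16388 \left(- \frac{5054411}{177}\right) = - \frac{82831687468}{177}$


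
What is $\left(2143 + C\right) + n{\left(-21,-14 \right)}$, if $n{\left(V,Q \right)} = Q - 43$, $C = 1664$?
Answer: $3750$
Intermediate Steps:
$n{\left(V,Q \right)} = -43 + Q$
$\left(2143 + C\right) + n{\left(-21,-14 \right)} = \left(2143 + 1664\right) - 57 = 3807 - 57 = 3750$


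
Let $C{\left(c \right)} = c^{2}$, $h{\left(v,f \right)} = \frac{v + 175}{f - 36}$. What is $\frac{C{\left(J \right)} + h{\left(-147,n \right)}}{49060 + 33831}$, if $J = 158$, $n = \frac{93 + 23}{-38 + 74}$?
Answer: $\frac{7364128}{24452845} \approx 0.30116$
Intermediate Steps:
$n = \frac{29}{9}$ ($n = \frac{116}{36} = 116 \cdot \frac{1}{36} = \frac{29}{9} \approx 3.2222$)
$h{\left(v,f \right)} = \frac{175 + v}{-36 + f}$
$\frac{C{\left(J \right)} + h{\left(-147,n \right)}}{49060 + 33831} = \frac{158^{2} + \frac{175 - 147}{-36 + \frac{29}{9}}}{49060 + 33831} = \frac{24964 + \frac{1}{- \frac{295}{9}} \cdot 28}{82891} = \left(24964 - \frac{252}{295}\right) \frac{1}{82891} = \frac{7364128}{295} \cdot \frac{1}{82891} = \frac{7364128}{24452845}$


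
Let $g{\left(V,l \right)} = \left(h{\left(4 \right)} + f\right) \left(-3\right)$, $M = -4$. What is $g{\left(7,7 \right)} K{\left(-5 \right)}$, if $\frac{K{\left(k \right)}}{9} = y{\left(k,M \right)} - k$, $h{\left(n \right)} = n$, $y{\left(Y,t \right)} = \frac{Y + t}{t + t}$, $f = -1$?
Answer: $- \frac{3969}{8} \approx -496.13$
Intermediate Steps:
$y{\left(Y,t \right)} = \frac{Y + t}{2 t}$
$K{\left(k \right)} = \frac{9}{2} - \frac{81 k}{8}$ ($K{\left(k \right)} = 9 \left(\frac{k - 4}{2 \left(-4\right)} - k\right) = 9 \left(\frac{1}{2} \left(- \frac{1}{4}\right) \left(-4 + k\right) - k\right) = 9 \left(\left(\frac{1}{2} - \frac{k}{8}\right) - k\right) = 9 \left(\frac{1}{2} - \frac{9 k}{8}\right) = \frac{9}{2} - \frac{81 k}{8}$)
$g{\left(V,l \right)} = -9$ ($g{\left(V,l \right)} = \left(4 - 1\right) \left(-3\right) = 3 \left(-3\right) = -9$)
$g{\left(7,7 \right)} K{\left(-5 \right)} = - 9 \left(\frac{9}{2} - - \frac{405}{8}\right) = - 9 \left(\frac{9}{2} + \frac{405}{8}\right) = \left(-9\right) \frac{441}{8} = - \frac{3969}{8}$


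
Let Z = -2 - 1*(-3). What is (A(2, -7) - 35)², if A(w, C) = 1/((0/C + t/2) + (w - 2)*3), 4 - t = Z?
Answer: 10609/9 ≈ 1178.8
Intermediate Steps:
Z = 1 (Z = -2 + 3 = 1)
t = 3 (t = 4 - 1*1 = 4 - 1 = 3)
A(w, C) = 1/(-9/2 + 3*w) (A(w, C) = 1/((0/C + 3/2) + (w - 2)*3) = 1/((0 + 3*(½)) + (-2 + w)*3) = 1/((0 + 3/2) + (-6 + 3*w)) = 1/(3/2 + (-6 + 3*w)) = 1/(-9/2 + 3*w))
(A(2, -7) - 35)² = (2/(3*(-3 + 2*2)) - 35)² = (2/(3*(-3 + 4)) - 35)² = ((⅔)/1 - 35)² = ((⅔)*1 - 35)² = (⅔ - 35)² = (-103/3)² = 10609/9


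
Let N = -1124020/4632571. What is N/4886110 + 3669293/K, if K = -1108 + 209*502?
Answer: 8305536972444559513/234976545705336610 ≈ 35.346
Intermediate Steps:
K = 103810 (K = -1108 + 104918 = 103810)
N = -1124020/4632571 (N = -1124020*1/4632571 = -1124020/4632571 ≈ -0.24263)
N/4886110 + 3669293/K = -1124020/4632571/4886110 + 3669293/103810 = -1124020/4632571*1/4886110 + 3669293*(1/103810) = -112402/2263525148881 + 3669293/103810 = 8305536972444559513/234976545705336610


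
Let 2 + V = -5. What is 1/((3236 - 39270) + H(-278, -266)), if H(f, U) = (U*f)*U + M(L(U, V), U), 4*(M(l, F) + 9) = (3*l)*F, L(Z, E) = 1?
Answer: -2/39412821 ≈ -5.0745e-8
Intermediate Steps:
V = -7 (V = -2 - 5 = -7)
M(l, F) = -9 + 3*F*l/4 (M(l, F) = -9 + ((3*l)*F)/4 = -9 + (3*F*l)/4 = -9 + 3*F*l/4)
H(f, U) = -9 + 3*U/4 + f*U² (H(f, U) = (U*f)*U + (-9 + (¾)*U*1) = f*U² + (-9 + 3*U/4) = -9 + 3*U/4 + f*U²)
1/((3236 - 39270) + H(-278, -266)) = 1/((3236 - 39270) + (-9 + (¾)*(-266) - 278*(-266)²)) = 1/(-36034 + (-9 - 399/2 - 278*70756)) = 1/(-36034 + (-9 - 399/2 - 19670168)) = 1/(-36034 - 39340753/2) = 1/(-39412821/2) = -2/39412821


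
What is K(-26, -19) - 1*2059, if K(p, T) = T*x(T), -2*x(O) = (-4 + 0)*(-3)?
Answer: -1945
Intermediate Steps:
x(O) = -6 (x(O) = -(-4 + 0)*(-3)/2 = -(-2)*(-3) = -1/2*12 = -6)
K(p, T) = -6*T (K(p, T) = T*(-6) = -6*T)
K(-26, -19) - 1*2059 = -6*(-19) - 1*2059 = 114 - 2059 = -1945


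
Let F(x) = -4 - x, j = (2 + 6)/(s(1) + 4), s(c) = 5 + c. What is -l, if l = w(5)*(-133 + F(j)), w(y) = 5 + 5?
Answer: 1378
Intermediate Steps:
w(y) = 10
j = ⅘ (j = (2 + 6)/((5 + 1) + 4) = 8/(6 + 4) = 8/10 = 8*(⅒) = ⅘ ≈ 0.80000)
l = -1378 (l = 10*(-133 + (-4 - 1*⅘)) = 10*(-133 + (-4 - ⅘)) = 10*(-133 - 24/5) = 10*(-689/5) = -1378)
-l = -1*(-1378) = 1378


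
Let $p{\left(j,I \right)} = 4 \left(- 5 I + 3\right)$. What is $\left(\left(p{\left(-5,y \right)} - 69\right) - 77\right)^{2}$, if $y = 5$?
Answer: $54756$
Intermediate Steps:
$p{\left(j,I \right)} = 12 - 20 I$ ($p{\left(j,I \right)} = 4 \left(3 - 5 I\right) = 12 - 20 I$)
$\left(\left(p{\left(-5,y \right)} - 69\right) - 77\right)^{2} = \left(\left(\left(12 - 100\right) - 69\right) - 77\right)^{2} = \left(\left(-88 - 69\right) - 77\right)^{2} = \left(-157 - 77\right)^{2} = \left(-234\right)^{2} = 54756$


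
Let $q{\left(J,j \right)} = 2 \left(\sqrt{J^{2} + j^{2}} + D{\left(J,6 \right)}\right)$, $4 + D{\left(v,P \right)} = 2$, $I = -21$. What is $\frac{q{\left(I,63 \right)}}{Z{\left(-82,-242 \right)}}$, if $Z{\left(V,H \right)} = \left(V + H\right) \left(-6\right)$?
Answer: $- \frac{1}{486} + \frac{7 \sqrt{10}}{324} \approx 0.066263$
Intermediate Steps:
$Z{\left(V,H \right)} = - 6 H - 6 V$ ($Z{\left(V,H \right)} = \left(H + V\right) \left(-6\right) = - 6 H - 6 V$)
$D{\left(v,P \right)} = -2$ ($D{\left(v,P \right)} = -4 + 2 = -2$)
$q{\left(J,j \right)} = -4 + 2 \sqrt{J^{2} + j^{2}}$ ($q{\left(J,j \right)} = 2 \left(\sqrt{J^{2} + j^{2}} - 2\right) = 2 \left(-2 + \sqrt{J^{2} + j^{2}}\right) = -4 + 2 \sqrt{J^{2} + j^{2}}$)
$\frac{q{\left(I,63 \right)}}{Z{\left(-82,-242 \right)}} = \frac{-4 + 2 \sqrt{\left(-21\right)^{2} + 63^{2}}}{\left(-6\right) \left(-242\right) - -492} = \frac{-4 + 2 \sqrt{441 + 3969}}{1452 + 492} = \frac{-4 + 2 \sqrt{4410}}{1944} = \left(-4 + 2 \cdot 21 \sqrt{10}\right) \frac{1}{1944} = \left(-4 + 42 \sqrt{10}\right) \frac{1}{1944} = - \frac{1}{486} + \frac{7 \sqrt{10}}{324}$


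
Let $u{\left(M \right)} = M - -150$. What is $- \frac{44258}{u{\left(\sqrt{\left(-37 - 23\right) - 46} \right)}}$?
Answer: $- \frac{3319350}{11303} + \frac{22129 i \sqrt{106}}{11303} \approx -293.67 + 20.157 i$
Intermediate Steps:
$u{\left(M \right)} = 150 + M$ ($u{\left(M \right)} = M + 150 = 150 + M$)
$- \frac{44258}{u{\left(\sqrt{\left(-37 - 23\right) - 46} \right)}} = - \frac{44258}{150 + \sqrt{\left(-37 - 23\right) - 46}} = - \frac{44258}{150 + \sqrt{-60 - 46}} = - \frac{44258}{150 + \sqrt{-106}} = - \frac{44258}{150 + i \sqrt{106}}$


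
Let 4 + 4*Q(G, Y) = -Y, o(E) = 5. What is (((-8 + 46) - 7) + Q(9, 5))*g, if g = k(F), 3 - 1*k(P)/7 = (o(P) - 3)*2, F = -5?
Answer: -805/4 ≈ -201.25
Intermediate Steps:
Q(G, Y) = -1 - Y/4 (Q(G, Y) = -1 + (-Y)/4 = -1 - Y/4)
k(P) = -7 (k(P) = 21 - 7*(5 - 3)*2 = 21 - 14*2 = 21 - 7*4 = 21 - 28 = -7)
g = -7
(((-8 + 46) - 7) + Q(9, 5))*g = (((-8 + 46) - 7) + (-1 - ¼*5))*(-7) = ((38 - 7) + (-1 - 5/4))*(-7) = (31 - 9/4)*(-7) = (115/4)*(-7) = -805/4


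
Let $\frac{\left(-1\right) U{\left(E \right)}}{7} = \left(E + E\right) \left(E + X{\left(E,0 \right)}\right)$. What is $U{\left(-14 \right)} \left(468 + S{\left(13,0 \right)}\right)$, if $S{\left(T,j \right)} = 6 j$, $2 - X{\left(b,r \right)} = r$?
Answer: $-1100736$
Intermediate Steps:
$X{\left(b,r \right)} = 2 - r$
$U{\left(E \right)} = - 14 E \left(2 + E\right)$ ($U{\left(E \right)} = - 7 \left(E + E\right) \left(E + \left(2 - 0\right)\right) = - 7 \cdot 2 E \left(E + \left(2 + 0\right)\right) = - 7 \cdot 2 E \left(E + 2\right) = - 7 \cdot 2 E \left(2 + E\right) = - 14 E \left(2 + E\right)$)
$U{\left(-14 \right)} \left(468 + S{\left(13,0 \right)}\right) = \left(-14\right) \left(-14\right) \left(2 - 14\right) \left(468 + 6 \cdot 0\right) = \left(-14\right) \left(-14\right) \left(-12\right) \left(468 + 0\right) = \left(-2352\right) 468 = -1100736$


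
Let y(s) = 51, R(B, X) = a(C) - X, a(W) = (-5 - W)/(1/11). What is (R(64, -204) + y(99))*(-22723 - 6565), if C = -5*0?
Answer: -5857600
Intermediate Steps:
C = 0
a(W) = -55 - 11*W (a(W) = (-5 - W)/(1/11) = (-5 - W)*11 = -55 - 11*W)
R(B, X) = -55 - X (R(B, X) = (-55 - 11*0) - X = (-55 + 0) - X = -55 - X)
(R(64, -204) + y(99))*(-22723 - 6565) = ((-55 - 1*(-204)) + 51)*(-22723 - 6565) = ((-55 + 204) + 51)*(-29288) = (149 + 51)*(-29288) = 200*(-29288) = -5857600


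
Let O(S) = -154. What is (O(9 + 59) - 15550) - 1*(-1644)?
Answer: -14060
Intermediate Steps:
(O(9 + 59) - 15550) - 1*(-1644) = (-154 - 15550) - 1*(-1644) = -15704 + 1644 = -14060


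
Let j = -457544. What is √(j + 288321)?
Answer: I*√169223 ≈ 411.37*I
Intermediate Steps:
√(j + 288321) = √(-457544 + 288321) = √(-169223) = I*√169223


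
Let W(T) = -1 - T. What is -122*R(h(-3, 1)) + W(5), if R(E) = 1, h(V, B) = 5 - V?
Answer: -128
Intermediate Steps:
-122*R(h(-3, 1)) + W(5) = -122*1 + (-1 - 1*5) = -122 + (-1 - 5) = -122 - 6 = -128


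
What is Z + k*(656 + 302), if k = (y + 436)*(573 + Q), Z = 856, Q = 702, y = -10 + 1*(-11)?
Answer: 506902606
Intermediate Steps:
y = -21 (y = -10 - 11 = -21)
k = 529125 (k = (-21 + 436)*(573 + 702) = 415*1275 = 529125)
Z + k*(656 + 302) = 856 + 529125*(656 + 302) = 856 + 529125*958 = 856 + 506901750 = 506902606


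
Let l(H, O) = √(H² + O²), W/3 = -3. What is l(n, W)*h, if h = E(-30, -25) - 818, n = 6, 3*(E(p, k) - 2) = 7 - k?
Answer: -2416*√13 ≈ -8711.0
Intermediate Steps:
E(p, k) = 13/3 - k/3 (E(p, k) = 2 + (7 - k)/3 = 2 + (7/3 - k/3) = 13/3 - k/3)
W = -9 (W = 3*(-3) = -9)
h = -2416/3 (h = (13/3 - ⅓*(-25)) - 818 = (13/3 + 25/3) - 818 = 38/3 - 818 = -2416/3 ≈ -805.33)
l(n, W)*h = √(6² + (-9)²)*(-2416/3) = √(36 + 81)*(-2416/3) = √117*(-2416/3) = (3*√13)*(-2416/3) = -2416*√13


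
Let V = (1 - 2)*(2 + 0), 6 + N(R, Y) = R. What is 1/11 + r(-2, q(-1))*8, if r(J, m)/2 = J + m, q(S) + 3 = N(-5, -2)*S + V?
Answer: 705/11 ≈ 64.091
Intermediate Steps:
N(R, Y) = -6 + R
V = -2 (V = -1*2 = -2)
q(S) = -5 - 11*S (q(S) = -3 + ((-6 - 5)*S - 2) = -3 + (-11*S - 2) = -3 + (-2 - 11*S) = -5 - 11*S)
r(J, m) = 2*J + 2*m (r(J, m) = 2*(J + m) = 2*J + 2*m)
1/11 + r(-2, q(-1))*8 = 1/11 + (2*(-2) + 2*(-5 - 11*(-1)))*8 = 1*(1/11) + (-4 + 2*(-5 + 11))*8 = 1/11 + (-4 + 2*6)*8 = 1/11 + (-4 + 12)*8 = 1/11 + 8*8 = 1/11 + 64 = 705/11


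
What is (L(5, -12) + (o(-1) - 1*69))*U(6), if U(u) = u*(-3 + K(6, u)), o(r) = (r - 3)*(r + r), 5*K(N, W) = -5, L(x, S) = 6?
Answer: 1320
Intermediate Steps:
K(N, W) = -1 (K(N, W) = (1/5)*(-5) = -1)
o(r) = 2*r*(-3 + r) (o(r) = (-3 + r)*(2*r) = 2*r*(-3 + r))
U(u) = -4*u (U(u) = u*(-3 - 1) = u*(-4) = -4*u)
(L(5, -12) + (o(-1) - 1*69))*U(6) = (6 + (2*(-1)*(-3 - 1) - 1*69))*(-4*6) = (6 + (2*(-1)*(-4) - 69))*(-24) = (6 + (8 - 69))*(-24) = (6 - 61)*(-24) = -55*(-24) = 1320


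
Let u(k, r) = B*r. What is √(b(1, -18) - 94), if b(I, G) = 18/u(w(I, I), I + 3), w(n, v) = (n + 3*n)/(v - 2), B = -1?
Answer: I*√394/2 ≈ 9.9247*I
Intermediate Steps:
w(n, v) = 4*n/(-2 + v) (w(n, v) = (4*n)/(-2 + v) = 4*n/(-2 + v))
u(k, r) = -r
b(I, G) = 18/(-3 - I) (b(I, G) = 18/((-(I + 3))) = 18/((-(3 + I))) = 18/(-3 - I))
√(b(1, -18) - 94) = √(-18/(3 + 1) - 94) = √(-18/4 - 94) = √(-18*¼ - 94) = √(-9/2 - 94) = √(-197/2) = I*√394/2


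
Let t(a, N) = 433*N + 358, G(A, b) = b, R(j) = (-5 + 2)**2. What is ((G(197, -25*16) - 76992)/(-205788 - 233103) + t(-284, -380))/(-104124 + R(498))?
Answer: 14411584954/9139027293 ≈ 1.5769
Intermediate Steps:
R(j) = 9 (R(j) = (-3)**2 = 9)
t(a, N) = 358 + 433*N
((G(197, -25*16) - 76992)/(-205788 - 233103) + t(-284, -380))/(-104124 + R(498)) = ((-25*16 - 76992)/(-205788 - 233103) + (358 + 433*(-380)))/(-104124 + 9) = ((-400 - 76992)/(-438891) + (358 - 164540))/(-104115) = (-77392*(-1/438891) - 164182)*(-1/104115) = (77392/438891 - 164182)*(-1/104115) = -72057924770/438891*(-1/104115) = 14411584954/9139027293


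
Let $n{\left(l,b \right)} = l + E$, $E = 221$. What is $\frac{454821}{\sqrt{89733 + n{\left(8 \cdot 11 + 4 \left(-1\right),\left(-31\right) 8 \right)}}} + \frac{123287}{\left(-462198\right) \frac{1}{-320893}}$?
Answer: $\frac{39561935291}{462198} + \frac{454821 \sqrt{90038}}{90038} \approx 87111.0$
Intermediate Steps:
$n{\left(l,b \right)} = 221 + l$ ($n{\left(l,b \right)} = l + 221 = 221 + l$)
$\frac{454821}{\sqrt{89733 + n{\left(8 \cdot 11 + 4 \left(-1\right),\left(-31\right) 8 \right)}}} + \frac{123287}{\left(-462198\right) \frac{1}{-320893}} = \frac{454821}{\sqrt{89733 + \left(221 + \left(8 \cdot 11 + 4 \left(-1\right)\right)\right)}} + \frac{123287}{\left(-462198\right) \frac{1}{-320893}} = \frac{454821}{\sqrt{89733 + \left(221 + \left(88 - 4\right)\right)}} + \frac{123287}{\left(-462198\right) \left(- \frac{1}{320893}\right)} = \frac{454821}{\sqrt{89733 + \left(221 + 84\right)}} + \frac{123287}{\frac{462198}{320893}} = \frac{454821}{\sqrt{89733 + 305}} + 123287 \cdot \frac{320893}{462198} = \frac{454821}{\sqrt{90038}} + \frac{39561935291}{462198} = 454821 \frac{\sqrt{90038}}{90038} + \frac{39561935291}{462198} = \frac{454821 \sqrt{90038}}{90038} + \frac{39561935291}{462198} = \frac{39561935291}{462198} + \frac{454821 \sqrt{90038}}{90038}$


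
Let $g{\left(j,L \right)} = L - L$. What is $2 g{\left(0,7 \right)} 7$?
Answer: $0$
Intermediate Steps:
$g{\left(j,L \right)} = 0$
$2 g{\left(0,7 \right)} 7 = 2 \cdot 0 \cdot 7 = 0 \cdot 7 = 0$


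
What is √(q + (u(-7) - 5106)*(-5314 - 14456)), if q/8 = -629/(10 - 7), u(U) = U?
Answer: √909740994/3 ≈ 10054.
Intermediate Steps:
q = -5032/3 (q = 8*(-629/(10 - 7)) = 8*(-629/3) = -5032/3 ≈ -1677.3)
√(q + (u(-7) - 5106)*(-5314 - 14456)) = √(-5032/3 + (-7 - 5106)*(-5314 - 14456)) = √(-5032/3 - 5113*(-19770)) = √(-5032/3 + 101084010) = √(303246998/3) = √909740994/3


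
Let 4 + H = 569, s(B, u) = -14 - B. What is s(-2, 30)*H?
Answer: -6780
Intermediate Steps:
H = 565 (H = -4 + 569 = 565)
s(-2, 30)*H = (-14 - 1*(-2))*565 = (-14 + 2)*565 = -12*565 = -6780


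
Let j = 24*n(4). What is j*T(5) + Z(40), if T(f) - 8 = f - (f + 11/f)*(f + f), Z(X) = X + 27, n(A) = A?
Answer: -5597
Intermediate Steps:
Z(X) = 27 + X
T(f) = 8 + f - 2*f*(f + 11/f) (T(f) = 8 + (f - (f + 11/f)*(f + f)) = 8 + (f - (f + 11/f)*2*f) = 8 + (f - 2*f*(f + 11/f)) = 8 + f - 2*f*(f + 11/f))
j = 96 (j = 24*4 = 96)
j*T(5) + Z(40) = 96*(-14 + 5 - 2*5²) + (27 + 40) = 96*(-14 + 5 - 2*25) + 67 = 96*(-14 + 5 - 50) + 67 = 96*(-59) + 67 = -5664 + 67 = -5597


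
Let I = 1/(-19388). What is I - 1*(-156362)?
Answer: 3031546455/19388 ≈ 1.5636e+5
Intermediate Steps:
I = -1/19388 ≈ -5.1578e-5
I - 1*(-156362) = -1/19388 - 1*(-156362) = -1/19388 + 156362 = 3031546455/19388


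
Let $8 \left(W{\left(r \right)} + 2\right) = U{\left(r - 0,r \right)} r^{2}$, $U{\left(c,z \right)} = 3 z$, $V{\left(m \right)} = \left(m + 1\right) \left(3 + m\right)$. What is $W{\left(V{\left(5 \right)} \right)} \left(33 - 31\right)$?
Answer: $82940$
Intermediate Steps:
$V{\left(m \right)} = \left(1 + m\right) \left(3 + m\right)$
$W{\left(r \right)} = -2 + \frac{3 r^{3}}{8}$ ($W{\left(r \right)} = -2 + \frac{3 r r^{2}}{8} = -2 + \frac{3 r^{3}}{8}$)
$W{\left(V{\left(5 \right)} \right)} \left(33 - 31\right) = \left(-2 + \frac{3 \left(3 + 5^{2} + 4 \cdot 5\right)^{3}}{8}\right) \left(33 - 31\right) = \left(-2 + \frac{3 \left(3 + 25 + 20\right)^{3}}{8}\right) 2 = \left(-2 + \frac{3 \cdot 48^{3}}{8}\right) 2 = \left(-2 + \frac{3}{8} \cdot 110592\right) 2 = \left(-2 + 41472\right) 2 = 41470 \cdot 2 = 82940$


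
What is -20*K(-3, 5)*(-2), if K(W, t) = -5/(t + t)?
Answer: -20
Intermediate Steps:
K(W, t) = -5/(2*t) (K(W, t) = -5*1/(2*t) = -5/(2*t))
-20*K(-3, 5)*(-2) = -(-50)/5*(-2) = -20*(-1/2)*(-2) = 10*(-2) = -20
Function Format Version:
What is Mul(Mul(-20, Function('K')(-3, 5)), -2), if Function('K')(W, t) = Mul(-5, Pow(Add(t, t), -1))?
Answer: -20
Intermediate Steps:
Function('K')(W, t) = Mul(Rational(-5, 2), Pow(t, -1)) (Function('K')(W, t) = Mul(-5, Pow(Mul(2, t), -1)) = Mul(-5, Mul(Rational(1, 2), Pow(t, -1))) = Mul(Rational(-5, 2), Pow(t, -1)))
Mul(Mul(-20, Function('K')(-3, 5)), -2) = Mul(Mul(-20, Mul(Rational(-5, 2), Pow(5, -1))), -2) = Mul(Mul(-20, Mul(Rational(-5, 2), Rational(1, 5))), -2) = Mul(Mul(-20, Rational(-1, 2)), -2) = Mul(10, -2) = -20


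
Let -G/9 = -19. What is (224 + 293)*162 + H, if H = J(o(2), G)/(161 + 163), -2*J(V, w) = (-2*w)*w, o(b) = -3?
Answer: 335377/4 ≈ 83844.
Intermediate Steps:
G = 171 (G = -9*(-19) = 171)
J(V, w) = w² (J(V, w) = -(-2*w)*w/2 = -(-1)*w² = w²)
H = 361/4 (H = 171²/(161 + 163) = 29241/324 = 29241*(1/324) = 361/4 ≈ 90.250)
(224 + 293)*162 + H = (224 + 293)*162 + 361/4 = 517*162 + 361/4 = 83754 + 361/4 = 335377/4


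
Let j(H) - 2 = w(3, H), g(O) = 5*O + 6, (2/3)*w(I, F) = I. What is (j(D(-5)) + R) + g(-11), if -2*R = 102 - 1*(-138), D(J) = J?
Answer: -325/2 ≈ -162.50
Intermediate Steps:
w(I, F) = 3*I/2
R = -120 (R = -(102 - 1*(-138))/2 = -(102 + 138)/2 = -1/2*240 = -120)
g(O) = 6 + 5*O
j(H) = 13/2 (j(H) = 2 + (3/2)*3 = 2 + 9/2 = 13/2)
(j(D(-5)) + R) + g(-11) = (13/2 - 120) + (6 + 5*(-11)) = -227/2 + (6 - 55) = -227/2 - 49 = -325/2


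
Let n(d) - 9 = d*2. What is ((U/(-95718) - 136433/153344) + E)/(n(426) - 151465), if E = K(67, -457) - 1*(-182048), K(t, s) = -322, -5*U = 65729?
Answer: -6668308463219633/5526331321297920 ≈ -1.2066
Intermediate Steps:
U = -65729/5 (U = -1/5*65729 = -65729/5 ≈ -13146.)
n(d) = 9 + 2*d (n(d) = 9 + d*2 = 9 + 2*d)
E = 181726 (E = -322 - 1*(-182048) = -322 + 182048 = 181726)
((U/(-95718) - 136433/153344) + E)/(n(426) - 151465) = ((-65729/5/(-95718) - 136433/153344) + 181726)/((9 + 2*426) - 151465) = ((-65729/5*(-1/95718) - 136433*1/153344) + 181726)/((9 + 852) - 151465) = ((65729/478590 - 136433/153344) + 181726)/(861 - 151465) = (-27608160847/36694452480 + 181726)/(-150604) = (6668308463219633/36694452480)*(-1/150604) = -6668308463219633/5526331321297920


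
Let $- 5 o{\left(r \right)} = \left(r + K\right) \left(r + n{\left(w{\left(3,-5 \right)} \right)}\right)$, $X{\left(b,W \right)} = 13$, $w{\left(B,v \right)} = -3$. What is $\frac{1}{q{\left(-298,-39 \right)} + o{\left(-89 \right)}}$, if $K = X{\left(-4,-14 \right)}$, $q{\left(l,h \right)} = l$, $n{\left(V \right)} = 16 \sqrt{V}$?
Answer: $- \frac{20635}{36282242} - \frac{1520 i \sqrt{3}}{18141121} \approx -0.00056874 - 0.00014512 i$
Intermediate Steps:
$K = 13$
$o{\left(r \right)} = - \frac{\left(13 + r\right) \left(r + 16 i \sqrt{3}\right)}{5}$ ($o{\left(r \right)} = - \frac{\left(r + 13\right) \left(r + 16 \sqrt{-3}\right)}{5} = - \frac{\left(13 + r\right) \left(r + 16 i \sqrt{3}\right)}{5}$)
$\frac{1}{q{\left(-298,-39 \right)} + o{\left(-89 \right)}} = \frac{1}{-298 - \left(- \frac{1157}{5} + \frac{7921}{5} + \frac{208 i \sqrt{3}}{5} + \frac{16}{5} i \left(-89\right) \sqrt{3}\right)} = \frac{1}{-298 + \left(\frac{1157}{5} - \frac{7921}{5} - \frac{208 i \sqrt{3}}{5} + \frac{1424 i \sqrt{3}}{5}\right)} = \frac{1}{-298 - \left(\frac{6764}{5} - \frac{1216 i \sqrt{3}}{5}\right)} = \frac{1}{- \frac{8254}{5} + \frac{1216 i \sqrt{3}}{5}}$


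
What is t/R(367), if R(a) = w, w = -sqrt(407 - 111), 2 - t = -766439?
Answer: -766441*sqrt(74)/148 ≈ -44549.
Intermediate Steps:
t = 766441 (t = 2 - 1*(-766439) = 2 + 766439 = 766441)
w = -2*sqrt(74) (w = -sqrt(296) = -2*sqrt(74) ≈ -17.205)
R(a) = -2*sqrt(74)
t/R(367) = 766441/((-2*sqrt(74))) = 766441*(-sqrt(74)/148) = -766441*sqrt(74)/148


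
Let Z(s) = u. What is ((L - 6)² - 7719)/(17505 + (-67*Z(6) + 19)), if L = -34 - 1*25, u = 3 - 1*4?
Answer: -3494/17591 ≈ -0.19862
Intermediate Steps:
u = -1 (u = 3 - 4 = -1)
Z(s) = -1
L = -59 (L = -34 - 25 = -59)
((L - 6)² - 7719)/(17505 + (-67*Z(6) + 19)) = ((-59 - 6)² - 7719)/(17505 + (-67*(-1) + 19)) = ((-65)² - 7719)/(17505 + (67 + 19)) = (4225 - 7719)/(17505 + 86) = -3494/17591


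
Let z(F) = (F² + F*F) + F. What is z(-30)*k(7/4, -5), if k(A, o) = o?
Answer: -8850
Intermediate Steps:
z(F) = F + 2*F² (z(F) = (F² + F²) + F = 2*F² + F = F + 2*F²)
z(-30)*k(7/4, -5) = -30*(1 + 2*(-30))*(-5) = -30*(1 - 60)*(-5) = -30*(-59)*(-5) = 1770*(-5) = -8850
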